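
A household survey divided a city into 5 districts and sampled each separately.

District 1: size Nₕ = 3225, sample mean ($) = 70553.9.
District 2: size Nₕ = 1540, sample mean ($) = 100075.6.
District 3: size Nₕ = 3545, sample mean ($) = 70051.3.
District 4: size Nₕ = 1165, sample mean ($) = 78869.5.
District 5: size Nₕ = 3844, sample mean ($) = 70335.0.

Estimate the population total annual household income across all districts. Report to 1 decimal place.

1: 3225·70553.9 = 227536327.5
2: 1540·100075.6 = 154116424
3: 3545·70051.3 = 248331858.5
4: 1165·78869.5 = 91882967.5
5: 3844·70335.0 = 270367740
τ̂ = Σ Nₕx̄ₕ = 992235317.5.

992235317.5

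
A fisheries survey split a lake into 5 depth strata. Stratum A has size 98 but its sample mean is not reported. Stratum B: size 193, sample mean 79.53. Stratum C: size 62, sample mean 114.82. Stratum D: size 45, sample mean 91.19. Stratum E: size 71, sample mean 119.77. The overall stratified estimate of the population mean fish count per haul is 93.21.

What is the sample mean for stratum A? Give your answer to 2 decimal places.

Σ Nₕx̄ₕ = N·μ, so 98·x̄_A = 469·93.21 − (193·79.53 + 62·114.82 + 45·91.19 + 71·119.77).
= 43715.49 − 35075.35 = 8640.14.
x̄_A = 8640.14 / 98 = 88.1647... → 88.16.

88.16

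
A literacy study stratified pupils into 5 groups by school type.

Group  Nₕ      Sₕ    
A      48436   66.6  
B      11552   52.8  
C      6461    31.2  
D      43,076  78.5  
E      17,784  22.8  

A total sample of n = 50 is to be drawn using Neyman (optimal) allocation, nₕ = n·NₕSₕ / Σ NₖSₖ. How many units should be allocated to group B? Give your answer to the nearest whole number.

A: NₕSₕ = 48436·66.6 = 3225837.6
B: NₕSₕ = 11552·52.8 = 609945.6
C: NₕSₕ = 6461·31.2 = 201583.2
D: NₕSₕ = 43076·78.5 = 3381466
E: NₕSₕ = 17784·22.8 = 405475.2
Σ NₕSₕ = 7824307.6.
n_B = 50·609945.6/7824307.6 = 3.898... → 4.

4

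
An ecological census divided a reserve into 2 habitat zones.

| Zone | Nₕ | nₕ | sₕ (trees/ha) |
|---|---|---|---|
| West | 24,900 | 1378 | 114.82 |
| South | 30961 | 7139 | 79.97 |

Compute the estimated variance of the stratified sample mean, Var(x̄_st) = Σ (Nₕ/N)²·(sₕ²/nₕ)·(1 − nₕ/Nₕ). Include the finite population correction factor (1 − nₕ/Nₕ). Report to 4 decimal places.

2.0075

N = 55861; Wₕ = Nₕ/N.
zone West: (24900/55861)²·114.82²/1378·(1 − 1378/24900) = 1.7957342
zone South: (30961/55861)²·79.97²/7139·(1 − 7139/30961) = 0.2117350
Sum = 2.0074691 → 2.0075.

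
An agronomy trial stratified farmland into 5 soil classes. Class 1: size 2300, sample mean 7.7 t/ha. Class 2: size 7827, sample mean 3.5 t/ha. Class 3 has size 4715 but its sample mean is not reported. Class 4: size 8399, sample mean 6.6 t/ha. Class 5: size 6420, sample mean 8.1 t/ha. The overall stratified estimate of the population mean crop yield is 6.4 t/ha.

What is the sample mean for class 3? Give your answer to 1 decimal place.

Σ Nₕx̄ₕ = N·μ, so 4715·x̄_3 = 29661·6.4 − (2300·7.7 + 7827·3.5 + 8399·6.6 + 6420·8.1).
= 189830.4 − 152539.9 = 37290.5.
x̄_3 = 37290.5 / 4715 = 7.909... → 7.9.

7.9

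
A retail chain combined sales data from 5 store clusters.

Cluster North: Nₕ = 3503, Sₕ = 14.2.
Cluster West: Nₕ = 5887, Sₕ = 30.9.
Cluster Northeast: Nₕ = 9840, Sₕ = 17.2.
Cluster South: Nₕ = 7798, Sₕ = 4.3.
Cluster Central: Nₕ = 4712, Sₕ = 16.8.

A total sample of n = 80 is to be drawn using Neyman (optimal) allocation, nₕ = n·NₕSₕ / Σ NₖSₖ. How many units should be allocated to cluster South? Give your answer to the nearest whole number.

5

North: NₕSₕ = 3503·14.2 = 49742.6
West: NₕSₕ = 5887·30.9 = 181908.3
Northeast: NₕSₕ = 9840·17.2 = 169248
South: NₕSₕ = 7798·4.3 = 33531.4
Central: NₕSₕ = 4712·16.8 = 79161.6
Σ NₕSₕ = 513591.9.
n_South = 80·33531.4/513591.9 = 5.223... → 5.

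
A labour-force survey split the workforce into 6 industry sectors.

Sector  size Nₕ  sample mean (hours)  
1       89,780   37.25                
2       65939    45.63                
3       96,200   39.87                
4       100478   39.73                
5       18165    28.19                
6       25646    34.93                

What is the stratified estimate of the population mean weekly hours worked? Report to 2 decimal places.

N = 396208; weights Wₕ = Nₕ/N = (0.2266, 0.1664, 0.2428, 0.2536, 0.0458, 0.0647).
x̄_st = Σ Wₕ·x̄ₕ = 0.2266·37.25 + 0.1664·45.63 + 0.2428·39.87 + 0.2536·39.73 + 0.0458·28.19 + 0.0647·34.93 ≈ 39.3442...
→ 39.34.

39.34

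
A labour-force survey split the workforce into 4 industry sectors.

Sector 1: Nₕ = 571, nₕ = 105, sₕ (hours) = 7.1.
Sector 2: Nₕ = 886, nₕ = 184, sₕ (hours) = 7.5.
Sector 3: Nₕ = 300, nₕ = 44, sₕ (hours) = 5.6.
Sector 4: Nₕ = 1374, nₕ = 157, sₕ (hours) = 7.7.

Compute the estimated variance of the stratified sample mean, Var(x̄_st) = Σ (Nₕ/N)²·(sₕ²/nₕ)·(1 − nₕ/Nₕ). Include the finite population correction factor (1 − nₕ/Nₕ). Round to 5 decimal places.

N = 3131. Term for each stratum: Wₕ²sₕ²/nₕ·(1−nₕ/Nₕ).
Var(x̄_st) = 0.01303117 + 0.01939588 + 0.00558365 + 0.06441588 = 0.10242658 → 0.10243.

0.10243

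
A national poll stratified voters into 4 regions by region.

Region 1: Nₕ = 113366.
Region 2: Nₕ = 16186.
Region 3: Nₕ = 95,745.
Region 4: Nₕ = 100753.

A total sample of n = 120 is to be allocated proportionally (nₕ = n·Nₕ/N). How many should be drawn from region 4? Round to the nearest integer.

N = 113366 + 16186 + 95745 + 100753 = 326050.
n_4 = 120·100753/326050 = 37.081... → 37.

37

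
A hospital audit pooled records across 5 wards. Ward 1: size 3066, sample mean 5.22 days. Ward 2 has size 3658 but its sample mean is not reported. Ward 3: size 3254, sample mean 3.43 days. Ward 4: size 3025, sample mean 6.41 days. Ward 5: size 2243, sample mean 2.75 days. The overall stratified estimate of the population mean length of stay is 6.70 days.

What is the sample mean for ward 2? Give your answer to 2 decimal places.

Σ Nₕx̄ₕ = N·μ, so 3658·x̄_2 = 15246·6.70 − (3066·5.22 + 3254·3.43 + 3025·6.41 + 2243·2.75).
= 102148.2 − 52724.24 = 49423.96.
x̄_2 = 49423.96 / 3658 = 13.5112... → 13.51.

13.51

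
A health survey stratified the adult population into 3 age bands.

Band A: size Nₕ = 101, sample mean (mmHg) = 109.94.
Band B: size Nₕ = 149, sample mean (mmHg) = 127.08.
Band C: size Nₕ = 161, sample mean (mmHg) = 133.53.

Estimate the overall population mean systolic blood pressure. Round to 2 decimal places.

N = 411; weights Wₕ = Nₕ/N = (0.2457, 0.3625, 0.3917).
x̄_st = Σ Wₕ·x̄ₕ = 0.2457·109.94 + 0.3625·127.08 + 0.3917·133.53 ≈ 125.3946...
→ 125.39.

125.39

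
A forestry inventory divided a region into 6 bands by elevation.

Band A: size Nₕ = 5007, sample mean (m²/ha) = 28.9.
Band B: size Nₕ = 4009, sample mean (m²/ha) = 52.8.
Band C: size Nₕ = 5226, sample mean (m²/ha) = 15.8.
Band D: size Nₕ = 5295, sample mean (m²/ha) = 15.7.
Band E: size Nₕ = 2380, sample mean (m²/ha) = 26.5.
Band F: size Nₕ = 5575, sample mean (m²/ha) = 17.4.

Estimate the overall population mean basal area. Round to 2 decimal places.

24.81

x̄_st = (Σ Nₕx̄ₕ) / (Σ Nₕ) = (5007·28.9 + 4009·52.8 + 5226·15.8 + 5295·15.7 + 2380·26.5 + 5575·17.4) / 27492
= 682154.8 / 27492 = 24.8128... → 24.81.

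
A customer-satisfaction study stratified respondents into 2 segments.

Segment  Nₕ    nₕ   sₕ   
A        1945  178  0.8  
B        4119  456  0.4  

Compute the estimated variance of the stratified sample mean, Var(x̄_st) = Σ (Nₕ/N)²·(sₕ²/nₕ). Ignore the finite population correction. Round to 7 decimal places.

N = 6064. Term for each stratum: Wₕ²sₕ²/nₕ.
Var(x̄_st) = 0.0003698970 + 0.0001618901 = 0.0005317871 → 0.0005318.

0.0005318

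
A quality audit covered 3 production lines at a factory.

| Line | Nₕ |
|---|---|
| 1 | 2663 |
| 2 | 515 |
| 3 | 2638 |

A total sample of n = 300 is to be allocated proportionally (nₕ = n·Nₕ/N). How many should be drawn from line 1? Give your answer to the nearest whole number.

137

Share of line 1 = 2663/5816 = 0.45787.
Allocate 300 × 0.45787 = 137.362... → 137.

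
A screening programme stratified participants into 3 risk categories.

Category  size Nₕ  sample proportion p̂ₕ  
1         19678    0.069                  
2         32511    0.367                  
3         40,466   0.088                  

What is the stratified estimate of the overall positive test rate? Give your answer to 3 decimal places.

Wₕ = Nₕ/N with N = 92655: 0.2124, 0.3509, 0.4367.
p̂_st = 0.2124·0.069 + 0.3509·0.367 + 0.4367·0.088 ≈ 0.18186... → 0.182.

0.182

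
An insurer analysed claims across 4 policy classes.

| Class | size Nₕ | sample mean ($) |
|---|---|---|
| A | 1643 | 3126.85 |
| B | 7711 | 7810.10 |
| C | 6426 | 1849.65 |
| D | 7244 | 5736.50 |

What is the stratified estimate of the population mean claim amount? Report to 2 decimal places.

N = 1643 + 7711 + 6426 + 7244 = 23024.
Weight each subgroup mean by Nₕ/N and sum.
Σ Nₕx̄ₕ = 1643·3126.85 + 7711·7810.10 + 6426·1849.65 + 7244·5736.50 = 5137414.55 + 60223681.1 + 11885850.9 + 41555206 = 118802152.55.
Divide by N: 118802152.55 / 23024 = 5159.9267... → 5159.93.

5159.93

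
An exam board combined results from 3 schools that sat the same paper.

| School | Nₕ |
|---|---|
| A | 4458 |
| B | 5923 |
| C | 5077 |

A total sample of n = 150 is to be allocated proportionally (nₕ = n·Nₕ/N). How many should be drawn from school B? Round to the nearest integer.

57

Share of school B = 5923/15458 = 0.38317.
Allocate 150 × 0.38317 = 57.475... → 57.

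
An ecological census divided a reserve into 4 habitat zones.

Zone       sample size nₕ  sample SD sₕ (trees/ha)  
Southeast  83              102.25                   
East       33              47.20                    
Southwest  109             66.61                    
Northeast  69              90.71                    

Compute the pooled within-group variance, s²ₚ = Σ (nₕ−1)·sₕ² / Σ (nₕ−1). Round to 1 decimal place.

6783.8

Degrees of freedom: 82 + 32 + 108 + 68 = 290.
Σ(nₕ−1)sₕ² = 82·10455.0625 + 32·2227.84 + 108·4436.8921 + 68·8228.3041 = 1967315.0306.
s²ₚ = 1967315.0306 / 290 = 6783.845... → 6783.8.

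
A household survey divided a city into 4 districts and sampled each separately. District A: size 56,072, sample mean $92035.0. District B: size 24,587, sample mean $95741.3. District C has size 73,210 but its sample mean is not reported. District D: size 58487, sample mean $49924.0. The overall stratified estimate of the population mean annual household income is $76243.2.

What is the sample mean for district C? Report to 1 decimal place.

N = 56072 + 24587 + 73210 + 58487 = 212356.
Overall total = μ·N = 76243.2·212356 = 16190700979.2.
Subtract the known strata: 56072·92035.0 + 24587·95741.3 + 58487·49924.0 = 10434482851.1.
Remaining total for district C: 16190700979.2 − 10434482851.1 = 5756218128.1.
Divide by its size: 5756218128.1 / 73210 = 78626.118... → 78626.1.

78626.1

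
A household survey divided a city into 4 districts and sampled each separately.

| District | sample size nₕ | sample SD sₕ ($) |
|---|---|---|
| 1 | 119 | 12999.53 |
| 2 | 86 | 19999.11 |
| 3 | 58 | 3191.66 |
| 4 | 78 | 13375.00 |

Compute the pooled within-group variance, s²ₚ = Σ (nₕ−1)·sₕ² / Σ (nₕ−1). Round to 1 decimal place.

Degrees of freedom: 118 + 85 + 57 + 77 = 337.
Σ(nₕ−1)sₕ² = 118·168987780.2209 + 85·399964400.7921 + 57·10186693.5556 + 77·178890625 = 68292751791.0639.
s²ₚ = 68292751791.0639 / 337 = 202649115.107... → 202649115.1.

202649115.1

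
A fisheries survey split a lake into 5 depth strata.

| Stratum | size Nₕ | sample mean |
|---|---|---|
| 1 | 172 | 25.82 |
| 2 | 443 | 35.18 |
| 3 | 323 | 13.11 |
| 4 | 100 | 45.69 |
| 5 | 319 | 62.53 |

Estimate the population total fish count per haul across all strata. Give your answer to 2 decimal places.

48776.38

1: 172·25.82 = 4441.04
2: 443·35.18 = 15584.74
3: 323·13.11 = 4234.53
4: 100·45.69 = 4569
5: 319·62.53 = 19947.07
τ̂ = Σ Nₕx̄ₕ = 48776.38.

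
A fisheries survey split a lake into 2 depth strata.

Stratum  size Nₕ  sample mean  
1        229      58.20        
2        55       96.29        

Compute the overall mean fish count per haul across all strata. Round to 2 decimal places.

N = 284; weights Wₕ = Nₕ/N = (0.8063, 0.1937).
x̄_st = Σ Wₕ·x̄ₕ = 0.8063·58.20 + 0.1937·96.29 ≈ 65.5766...
→ 65.58.

65.58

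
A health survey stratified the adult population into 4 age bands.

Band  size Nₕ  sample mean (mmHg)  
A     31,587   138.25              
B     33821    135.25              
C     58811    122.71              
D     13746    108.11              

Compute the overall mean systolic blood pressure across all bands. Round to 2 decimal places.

x̄_st = (Σ Nₕx̄ₕ) / (Σ Nₕ) = (31587·138.25 + 33821·135.25 + 58811·122.71 + 13746·108.11) / 137965
= 17643970.87 / 137965 = 127.8873... → 127.89.

127.89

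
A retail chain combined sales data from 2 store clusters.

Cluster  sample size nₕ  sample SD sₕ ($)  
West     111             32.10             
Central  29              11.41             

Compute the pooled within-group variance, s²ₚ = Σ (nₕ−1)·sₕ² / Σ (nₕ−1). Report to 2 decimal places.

847.76

Degrees of freedom: 110 + 28 = 138.
Σ(nₕ−1)sₕ² = 110·1030.41 + 28·130.1881 = 116990.3668.
s²ₚ = 116990.3668 / 138 = 847.7563... → 847.76.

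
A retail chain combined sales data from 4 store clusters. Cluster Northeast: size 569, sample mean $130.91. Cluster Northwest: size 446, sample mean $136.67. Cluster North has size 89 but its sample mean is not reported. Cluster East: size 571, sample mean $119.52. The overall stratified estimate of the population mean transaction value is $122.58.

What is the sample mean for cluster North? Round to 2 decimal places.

Σ Nₕx̄ₕ = N·μ, so 89·x̄_North = 1675·122.58 − (569·130.91 + 446·136.67 + 571·119.52).
= 205321.5 − 203688.53 = 1632.97.
x̄_North = 1632.97 / 89 = 18.3480... → 18.35.

18.35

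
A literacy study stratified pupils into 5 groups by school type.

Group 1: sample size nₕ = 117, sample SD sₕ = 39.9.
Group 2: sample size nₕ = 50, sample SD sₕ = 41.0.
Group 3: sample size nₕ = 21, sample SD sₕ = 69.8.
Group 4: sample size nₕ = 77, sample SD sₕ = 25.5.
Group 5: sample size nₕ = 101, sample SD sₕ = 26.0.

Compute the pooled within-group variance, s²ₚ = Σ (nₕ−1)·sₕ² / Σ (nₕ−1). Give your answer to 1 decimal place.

1333.8

1: (117−1)·39.9² = 116·1592.01 = 184673.16
2: (50−1)·41.0² = 49·1681 = 82369
3: (21−1)·69.8² = 20·4872.04 = 97440.8
4: (77−1)·25.5² = 76·650.25 = 49419
5: (101−1)·26.0² = 100·676 = 67600
Numerator = 481501.96; denominator = Σ(nₕ−1) = 361.
s²ₚ = 481501.96/361 = 1333.800... → 1333.8.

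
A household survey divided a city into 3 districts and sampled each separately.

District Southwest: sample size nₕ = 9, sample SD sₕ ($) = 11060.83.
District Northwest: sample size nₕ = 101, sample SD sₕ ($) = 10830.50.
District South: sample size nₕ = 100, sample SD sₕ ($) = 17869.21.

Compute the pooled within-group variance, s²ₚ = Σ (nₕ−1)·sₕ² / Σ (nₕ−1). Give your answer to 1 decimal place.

Southwest: (9−1)·11060.83² = 8·122341960.2889 = 978735682.3112
Northwest: (101−1)·10830.50² = 100·117299730.25 = 11729973025
South: (100−1)·17869.21² = 99·319308666.0241 = 31611557936.3859
Numerator = 44320266643.6971; denominator = Σ(nₕ−1) = 207.
s²ₚ = 44320266643.6971/207 = 214107568.327... → 214107568.3.

214107568.3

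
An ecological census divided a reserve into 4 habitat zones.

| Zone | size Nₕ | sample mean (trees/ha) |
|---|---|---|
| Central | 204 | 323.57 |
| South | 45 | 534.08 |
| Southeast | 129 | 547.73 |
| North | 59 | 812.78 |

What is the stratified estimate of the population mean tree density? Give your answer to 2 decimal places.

477.47

N = 204 + 45 + 129 + 59 = 437.
Overall mean = Σ (Nₕ/N)·x̄ₕ — weight by population share, not a simple average.
Σ Nₕx̄ₕ = 204·323.57 + 45·534.08 + 129·547.73 + 59·812.78 = 66008.28 + 24033.6 + 70657.17 + 47954.02 = 208653.07.
Divide by N: 208653.07 / 437 = 477.4670... → 477.47.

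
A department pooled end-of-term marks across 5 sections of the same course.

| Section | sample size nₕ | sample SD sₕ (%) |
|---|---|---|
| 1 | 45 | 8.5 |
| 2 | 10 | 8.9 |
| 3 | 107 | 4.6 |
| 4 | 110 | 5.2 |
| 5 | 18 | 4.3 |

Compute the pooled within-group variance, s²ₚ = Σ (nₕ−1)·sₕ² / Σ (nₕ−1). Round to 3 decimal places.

32.970

1: (45−1)·8.5² = 44·72.25 = 3179
2: (10−1)·8.9² = 9·79.21 = 712.89
3: (107−1)·4.6² = 106·21.16 = 2242.96
4: (110−1)·5.2² = 109·27.04 = 2947.36
5: (18−1)·4.3² = 17·18.49 = 314.33
Numerator = 9396.54; denominator = Σ(nₕ−1) = 285.
s²ₚ = 9396.54/285 = 32.97032... → 32.970.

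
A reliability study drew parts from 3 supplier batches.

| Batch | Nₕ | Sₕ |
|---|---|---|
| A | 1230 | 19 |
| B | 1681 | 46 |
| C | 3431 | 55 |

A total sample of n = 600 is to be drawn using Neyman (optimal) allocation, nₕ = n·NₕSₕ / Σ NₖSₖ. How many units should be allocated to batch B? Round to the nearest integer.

A: NₕSₕ = 1230·19 = 23370
B: NₕSₕ = 1681·46 = 77326
C: NₕSₕ = 3431·55 = 188705
Σ NₕSₕ = 289401.
n_B = 600·77326/289401 = 160.316... → 160.

160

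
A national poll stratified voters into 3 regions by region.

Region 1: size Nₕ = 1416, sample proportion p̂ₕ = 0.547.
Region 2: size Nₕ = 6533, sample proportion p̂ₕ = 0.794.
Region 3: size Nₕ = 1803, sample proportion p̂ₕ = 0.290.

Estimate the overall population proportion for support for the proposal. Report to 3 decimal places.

0.665

N = 1416 + 6533 + 1803 = 9752.
Overall proportion = Σ (Nₕ/N)·p̂ₕ.
Σ Nₕp̂ₕ = 774.552 + 5187.202 + 522.87 = 6484.624.
6484.624 / 9752 = 0.66495... → 0.665.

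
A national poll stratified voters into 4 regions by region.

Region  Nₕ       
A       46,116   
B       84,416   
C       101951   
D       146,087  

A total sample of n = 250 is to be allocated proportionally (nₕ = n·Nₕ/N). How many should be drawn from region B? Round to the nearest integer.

56

Share of region B = 84416/378570 = 0.22299.
Allocate 250 × 0.22299 = 55.747... → 56.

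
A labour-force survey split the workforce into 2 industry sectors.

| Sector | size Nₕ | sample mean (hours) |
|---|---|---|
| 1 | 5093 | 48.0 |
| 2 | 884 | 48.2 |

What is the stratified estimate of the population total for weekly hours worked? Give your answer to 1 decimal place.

287072.8

1: 5093·48.0 = 244464
2: 884·48.2 = 42608.8
τ̂ = Σ Nₕx̄ₕ = 287072.8.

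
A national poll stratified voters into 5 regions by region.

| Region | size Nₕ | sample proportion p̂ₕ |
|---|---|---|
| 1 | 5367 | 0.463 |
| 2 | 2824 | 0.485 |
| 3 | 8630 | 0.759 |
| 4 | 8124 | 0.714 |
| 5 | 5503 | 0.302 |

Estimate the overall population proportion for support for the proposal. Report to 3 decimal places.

0.587

Wₕ = Nₕ/N with N = 30448: 0.1763, 0.0927, 0.2834, 0.2668, 0.1807.
p̂_st = 0.1763·0.463 + 0.0927·0.485 + 0.2834·0.759 + 0.2668·0.714 + 0.1807·0.302 ≈ 0.58681... → 0.587.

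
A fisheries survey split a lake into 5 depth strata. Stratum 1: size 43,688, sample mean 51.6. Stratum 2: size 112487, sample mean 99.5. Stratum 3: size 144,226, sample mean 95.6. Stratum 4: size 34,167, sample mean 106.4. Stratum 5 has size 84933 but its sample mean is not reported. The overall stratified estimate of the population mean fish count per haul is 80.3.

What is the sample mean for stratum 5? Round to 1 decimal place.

N = 43688 + 112487 + 144226 + 34167 + 84933 = 419501.
Overall total = μ·N = 80.3·419501 = 33685930.3.
Subtract the known strata: 43688·51.6 + 112487·99.5 + 144226·95.6 + 34167·106.4 = 30870131.7.
Remaining total for stratum 5: 33685930.3 − 30870131.7 = 2815798.6.
Divide by its size: 2815798.6 / 84933 = 33.153... → 33.2.

33.2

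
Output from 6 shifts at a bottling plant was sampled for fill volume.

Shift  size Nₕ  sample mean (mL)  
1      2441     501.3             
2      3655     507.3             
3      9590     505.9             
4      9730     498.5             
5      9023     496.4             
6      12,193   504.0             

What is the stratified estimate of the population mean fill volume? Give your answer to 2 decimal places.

501.89

N = 46632; weights Wₕ = Nₕ/N = (0.0523, 0.0784, 0.2057, 0.2087, 0.1935, 0.2615).
x̄_st = Σ Wₕ·x̄ₕ = 0.0523·501.3 + 0.0784·507.3 + 0.2057·505.9 + 0.2087·498.5 + 0.1935·496.4 + 0.2615·504.0 ≈ 501.8899...
→ 501.89.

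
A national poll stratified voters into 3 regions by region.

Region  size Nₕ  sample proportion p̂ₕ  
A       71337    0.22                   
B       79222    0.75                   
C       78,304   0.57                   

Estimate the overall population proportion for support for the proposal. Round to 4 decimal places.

N = 71337 + 79222 + 78304 = 228863.
Overall proportion = Σ (Nₕ/N)·p̂ₕ.
Σ Nₕp̂ₕ = 15694.14 + 59416.5 + 44633.28 = 119743.92.
119743.92 / 228863 = 0.523212... → 0.5232.

0.5232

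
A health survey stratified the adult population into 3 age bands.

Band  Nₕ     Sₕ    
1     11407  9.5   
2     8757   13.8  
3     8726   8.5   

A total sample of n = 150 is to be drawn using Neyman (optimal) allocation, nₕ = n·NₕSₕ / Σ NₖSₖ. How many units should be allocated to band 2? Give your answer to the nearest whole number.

Σ NₕSₕ = 11407·9.5 + 8757·13.8 + 8726·8.5 = 303384.1.
Share for 2: 120846.6/303384.1 = 0.39833.
n_2 = 150 × 0.39833 = 59.749... → 60.

60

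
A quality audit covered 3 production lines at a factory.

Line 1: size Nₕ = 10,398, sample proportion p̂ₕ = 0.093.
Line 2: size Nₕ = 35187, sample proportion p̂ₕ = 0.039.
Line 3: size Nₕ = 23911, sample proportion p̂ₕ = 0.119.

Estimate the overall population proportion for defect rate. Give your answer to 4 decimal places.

N = 10398 + 35187 + 23911 = 69496.
Overall proportion = Σ (Nₕ/N)·p̂ₕ.
Σ Nₕp̂ₕ = 967.014 + 1372.293 + 2845.409 = 5184.716.
5184.716 / 69496 = 0.074605... → 0.0746.

0.0746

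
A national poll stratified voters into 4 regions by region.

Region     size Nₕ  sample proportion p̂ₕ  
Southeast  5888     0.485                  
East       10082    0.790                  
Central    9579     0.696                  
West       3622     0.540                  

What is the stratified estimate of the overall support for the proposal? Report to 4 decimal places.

0.6665

Wₕ = Nₕ/N with N = 29171: 0.2018, 0.3456, 0.3284, 0.1242.
p̂_st = 0.2018·0.485 + 0.3456·0.790 + 0.3284·0.696 + 0.1242·0.540 ≈ 0.666529... → 0.6665.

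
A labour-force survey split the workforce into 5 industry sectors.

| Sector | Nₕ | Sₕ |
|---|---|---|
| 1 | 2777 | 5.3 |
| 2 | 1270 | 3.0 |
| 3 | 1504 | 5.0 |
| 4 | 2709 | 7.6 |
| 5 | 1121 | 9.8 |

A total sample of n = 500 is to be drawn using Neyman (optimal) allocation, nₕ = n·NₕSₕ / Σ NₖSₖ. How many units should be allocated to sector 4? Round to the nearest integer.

179

Σ NₕSₕ = 2777·5.3 + 1270·3.0 + 1504·5.0 + 2709·7.6 + 1121·9.8 = 57622.3.
Share for 4: 20588.4/57622.3 = 0.35730.
n_4 = 500 × 0.35730 = 178.650... → 179.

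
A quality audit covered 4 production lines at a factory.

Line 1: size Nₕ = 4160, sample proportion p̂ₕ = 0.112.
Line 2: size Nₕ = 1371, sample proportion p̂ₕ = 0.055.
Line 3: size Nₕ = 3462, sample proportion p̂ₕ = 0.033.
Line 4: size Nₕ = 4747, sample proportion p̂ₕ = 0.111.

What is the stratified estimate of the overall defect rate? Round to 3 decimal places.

N = 4160 + 1371 + 3462 + 4747 = 13740.
Overall proportion = Σ (Nₕ/N)·p̂ₕ.
Σ Nₕp̂ₕ = 465.92 + 75.405 + 114.246 + 526.917 = 1182.488.
1182.488 / 13740 = 0.08606... → 0.086.

0.086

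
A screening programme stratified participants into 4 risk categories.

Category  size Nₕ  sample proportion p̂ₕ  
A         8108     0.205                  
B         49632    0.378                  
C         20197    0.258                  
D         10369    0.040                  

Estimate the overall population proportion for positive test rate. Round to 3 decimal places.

Wₕ = Nₕ/N with N = 88306: 0.0918, 0.5620, 0.2287, 0.1174.
p̂_st = 0.0918·0.205 + 0.5620·0.378 + 0.2287·0.258 + 0.1174·0.040 ≈ 0.29498... → 0.295.

0.295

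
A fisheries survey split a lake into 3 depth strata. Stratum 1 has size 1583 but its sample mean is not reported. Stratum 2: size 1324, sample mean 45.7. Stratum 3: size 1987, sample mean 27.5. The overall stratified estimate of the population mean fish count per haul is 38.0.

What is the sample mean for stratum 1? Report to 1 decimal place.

Σ Nₕx̄ₕ = N·μ, so 1583·x̄_1 = 4894·38.0 − (1324·45.7 + 1987·27.5).
= 185972 − 115149.3 = 70822.7.
x̄_1 = 70822.7 / 1583 = 44.740... → 44.7.

44.7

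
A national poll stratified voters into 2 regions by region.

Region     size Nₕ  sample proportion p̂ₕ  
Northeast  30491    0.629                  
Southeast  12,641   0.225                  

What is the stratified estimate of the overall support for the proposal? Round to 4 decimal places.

0.5106

Wₕ = Nₕ/N with N = 43132: 0.7069, 0.2931.
p̂_st = 0.7069·0.629 + 0.2931·0.225 ≈ 0.510597... → 0.5106.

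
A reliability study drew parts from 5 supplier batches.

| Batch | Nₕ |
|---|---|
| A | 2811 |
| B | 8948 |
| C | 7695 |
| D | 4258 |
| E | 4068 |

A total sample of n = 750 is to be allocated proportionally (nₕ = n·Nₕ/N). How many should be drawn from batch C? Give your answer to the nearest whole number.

208

N = 2811 + 8948 + 7695 + 4258 + 4068 = 27780.
n_C = 750·7695/27780 = 207.748... → 208.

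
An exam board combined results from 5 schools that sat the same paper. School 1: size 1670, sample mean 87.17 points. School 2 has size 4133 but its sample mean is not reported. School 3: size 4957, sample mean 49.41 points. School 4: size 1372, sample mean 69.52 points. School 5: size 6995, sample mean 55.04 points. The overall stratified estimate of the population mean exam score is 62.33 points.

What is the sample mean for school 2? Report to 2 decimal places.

Σ Nₕx̄ₕ = N·μ, so 4133·x̄_2 = 19127·62.33 − (1670·87.17 + 4957·49.41 + 1372·69.52 + 6995·55.04).
= 1192185.91 − 870885.51 = 321300.4.
x̄_2 = 321300.4 / 4133 = 77.7402... → 77.74.

77.74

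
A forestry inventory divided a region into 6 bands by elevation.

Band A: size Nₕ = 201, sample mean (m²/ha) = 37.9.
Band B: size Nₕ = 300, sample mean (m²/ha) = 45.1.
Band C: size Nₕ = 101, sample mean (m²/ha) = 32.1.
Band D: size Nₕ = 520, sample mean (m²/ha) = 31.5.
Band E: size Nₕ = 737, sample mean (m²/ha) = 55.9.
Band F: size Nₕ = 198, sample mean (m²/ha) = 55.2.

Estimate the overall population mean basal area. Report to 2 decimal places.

x̄_st = (Σ Nₕx̄ₕ) / (Σ Nₕ) = (201·37.9 + 300·45.1 + 101·32.1 + 520·31.5 + 737·55.9 + 198·55.2) / 2057
= 92897.9 / 2057 = 45.1618... → 45.16.

45.16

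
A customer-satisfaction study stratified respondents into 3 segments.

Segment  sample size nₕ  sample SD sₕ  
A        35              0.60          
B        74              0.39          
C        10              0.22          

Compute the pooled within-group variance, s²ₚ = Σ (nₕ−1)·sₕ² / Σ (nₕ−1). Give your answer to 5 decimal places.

A: (35−1)·0.60² = 34·0.36 = 12.24
B: (74−1)·0.39² = 73·0.1521 = 11.1033
C: (10−1)·0.22² = 9·0.0484 = 0.4356
Numerator = 23.7789; denominator = Σ(nₕ−1) = 116.
s²ₚ = 23.7789/116 = 0.2049905... → 0.20499.

0.20499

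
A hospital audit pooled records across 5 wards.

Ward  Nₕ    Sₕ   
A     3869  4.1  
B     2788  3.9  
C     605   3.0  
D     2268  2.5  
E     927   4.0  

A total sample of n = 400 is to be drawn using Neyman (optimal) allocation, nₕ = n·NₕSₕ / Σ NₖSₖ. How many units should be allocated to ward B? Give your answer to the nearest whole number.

A: NₕSₕ = 3869·4.1 = 15862.9
B: NₕSₕ = 2788·3.9 = 10873.2
C: NₕSₕ = 605·3.0 = 1815
D: NₕSₕ = 2268·2.5 = 5670
E: NₕSₕ = 927·4.0 = 3708
Σ NₕSₕ = 37929.1.
n_B = 400·10873.2/37929.1 = 114.669... → 115.

115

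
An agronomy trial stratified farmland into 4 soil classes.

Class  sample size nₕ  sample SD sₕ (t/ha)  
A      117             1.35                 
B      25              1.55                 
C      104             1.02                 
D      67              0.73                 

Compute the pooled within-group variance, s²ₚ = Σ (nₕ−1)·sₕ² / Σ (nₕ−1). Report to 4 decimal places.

1.3314

A: (117−1)·1.35² = 116·1.8225 = 211.41
B: (25−1)·1.55² = 24·2.4025 = 57.66
C: (104−1)·1.02² = 103·1.0404 = 107.1612
D: (67−1)·0.73² = 66·0.5329 = 35.1714
Numerator = 411.4026; denominator = Σ(nₕ−1) = 309.
s²ₚ = 411.4026/309 = 1.3314 → 1.3314.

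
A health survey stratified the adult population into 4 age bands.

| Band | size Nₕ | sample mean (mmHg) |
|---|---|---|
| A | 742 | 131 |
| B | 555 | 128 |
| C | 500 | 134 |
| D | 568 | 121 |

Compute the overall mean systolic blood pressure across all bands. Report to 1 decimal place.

128.5

N = 2365; weights Wₕ = Nₕ/N = (0.3137, 0.2347, 0.2114, 0.2402).
x̄_st = Σ Wₕ·x̄ₕ = 0.3137·131 + 0.2347·128 + 0.2114·134 + 0.2402·121 ≈ 128.529...
→ 128.5.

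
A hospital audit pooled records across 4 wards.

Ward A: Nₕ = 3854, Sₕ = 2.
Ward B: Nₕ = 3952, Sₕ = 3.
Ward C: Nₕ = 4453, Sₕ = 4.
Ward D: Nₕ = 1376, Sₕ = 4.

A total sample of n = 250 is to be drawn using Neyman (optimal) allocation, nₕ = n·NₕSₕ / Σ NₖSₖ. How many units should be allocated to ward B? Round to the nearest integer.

69

A: NₕSₕ = 3854·2 = 7708
B: NₕSₕ = 3952·3 = 11856
C: NₕSₕ = 4453·4 = 17812
D: NₕSₕ = 1376·4 = 5504
Σ NₕSₕ = 42880.
n_B = 250·11856/42880 = 69.123... → 69.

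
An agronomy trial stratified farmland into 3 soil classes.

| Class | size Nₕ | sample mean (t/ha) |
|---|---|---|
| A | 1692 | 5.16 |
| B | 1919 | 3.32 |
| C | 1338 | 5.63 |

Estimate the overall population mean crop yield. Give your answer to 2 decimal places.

N = 4949; weights Wₕ = Nₕ/N = (0.3419, 0.3878, 0.2704).
x̄_st = Σ Wₕ·x̄ₕ = 0.3419·5.16 + 0.3878·3.32 + 0.2704·5.63 ≈ 4.5736...
→ 4.57.

4.57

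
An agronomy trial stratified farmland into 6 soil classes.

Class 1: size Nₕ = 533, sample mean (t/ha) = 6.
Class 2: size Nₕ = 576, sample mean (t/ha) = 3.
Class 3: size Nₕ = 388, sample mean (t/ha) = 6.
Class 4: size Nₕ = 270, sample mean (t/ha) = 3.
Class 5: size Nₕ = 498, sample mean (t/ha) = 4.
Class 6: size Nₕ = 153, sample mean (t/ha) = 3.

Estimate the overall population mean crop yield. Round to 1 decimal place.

N = 2418; weights Wₕ = Nₕ/N = (0.2204, 0.2382, 0.1605, 0.1117, 0.2060, 0.0633).
x̄_st = Σ Wₕ·x̄ₕ = 0.2204·6 + 0.2382·3 + 0.1605·6 + 0.1117·3 + 0.2060·4 + 0.0633·3 ≈ 4.349...
→ 4.3.

4.3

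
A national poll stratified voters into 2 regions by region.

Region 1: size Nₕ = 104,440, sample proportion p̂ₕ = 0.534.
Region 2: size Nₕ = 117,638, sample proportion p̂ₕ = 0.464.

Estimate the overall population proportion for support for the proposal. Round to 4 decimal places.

0.4969

N = 104440 + 117638 = 222078.
Overall proportion = Σ (Nₕ/N)·p̂ₕ.
Σ Nₕp̂ₕ = 55770.96 + 54584.032 = 110354.992.
110354.992 / 222078 = 0.496920... → 0.4969.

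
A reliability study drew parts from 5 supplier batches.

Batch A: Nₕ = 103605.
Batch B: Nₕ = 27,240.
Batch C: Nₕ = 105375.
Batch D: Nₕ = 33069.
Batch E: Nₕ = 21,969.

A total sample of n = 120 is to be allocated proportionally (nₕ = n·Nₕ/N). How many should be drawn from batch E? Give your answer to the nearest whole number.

N = 103605 + 27240 + 105375 + 33069 + 21969 = 291258.
n_E = 120·21969/291258 = 9.051... → 9.

9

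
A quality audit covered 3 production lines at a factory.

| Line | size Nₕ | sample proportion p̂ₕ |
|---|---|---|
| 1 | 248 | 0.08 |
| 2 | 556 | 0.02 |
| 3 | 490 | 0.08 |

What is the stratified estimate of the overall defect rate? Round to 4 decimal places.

Wₕ = Nₕ/N with N = 1294: 0.1917, 0.4297, 0.3787.
p̂_st = 0.1917·0.08 + 0.4297·0.02 + 0.3787·0.08 ≈ 0.054219... → 0.0542.

0.0542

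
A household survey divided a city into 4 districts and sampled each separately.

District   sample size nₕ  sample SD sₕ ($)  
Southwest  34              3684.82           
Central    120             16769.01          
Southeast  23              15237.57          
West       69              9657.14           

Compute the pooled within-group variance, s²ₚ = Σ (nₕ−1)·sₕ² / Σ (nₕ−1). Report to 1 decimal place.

187440398.3

Degrees of freedom: 33 + 119 + 22 + 68 = 242.
Σ(nₕ−1)sₕ² = 33·13577898.4324 + 119·281199696.3801 + 22·232183539.5049 + 68·93260352.9796 = 45360576389.2217.
s²ₚ = 45360576389.2217 / 242 = 187440398.303... → 187440398.3.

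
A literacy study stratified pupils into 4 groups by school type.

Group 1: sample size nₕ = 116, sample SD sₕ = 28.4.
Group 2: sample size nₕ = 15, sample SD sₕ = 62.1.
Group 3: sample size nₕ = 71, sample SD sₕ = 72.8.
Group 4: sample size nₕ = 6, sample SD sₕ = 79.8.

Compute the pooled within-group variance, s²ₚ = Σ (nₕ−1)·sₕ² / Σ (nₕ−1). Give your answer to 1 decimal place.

1: (116−1)·28.4² = 115·806.56 = 92754.4
2: (15−1)·62.1² = 14·3856.41 = 53989.74
3: (71−1)·72.8² = 70·5299.84 = 370988.8
4: (6−1)·79.8² = 5·6368.04 = 31840.2
Numerator = 549573.14; denominator = Σ(nₕ−1) = 204.
s²ₚ = 549573.14/204 = 2693.986... → 2694.0.

2694.0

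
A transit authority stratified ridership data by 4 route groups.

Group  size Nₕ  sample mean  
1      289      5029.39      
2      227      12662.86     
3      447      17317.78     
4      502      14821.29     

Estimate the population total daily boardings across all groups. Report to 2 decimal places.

Population total = Σ Nₕ·x̄ₕ (each stratum's size times its mean).
289·5029.39 + 227·12662.86 + 447·17317.78 + 502·14821.29 = 1453493.71 + 2874469.22 + 7741047.66 + 7440287.58 = 19509298.17.

19509298.17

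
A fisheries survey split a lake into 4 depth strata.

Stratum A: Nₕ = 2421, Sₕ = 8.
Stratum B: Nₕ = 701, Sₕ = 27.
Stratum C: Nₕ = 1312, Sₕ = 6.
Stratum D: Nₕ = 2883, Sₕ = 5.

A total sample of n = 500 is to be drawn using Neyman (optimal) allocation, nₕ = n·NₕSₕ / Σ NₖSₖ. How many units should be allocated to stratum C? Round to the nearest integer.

A: NₕSₕ = 2421·8 = 19368
B: NₕSₕ = 701·27 = 18927
C: NₕSₕ = 1312·6 = 7872
D: NₕSₕ = 2883·5 = 14415
Σ NₕSₕ = 60582.
n_C = 500·7872/60582 = 64.970... → 65.

65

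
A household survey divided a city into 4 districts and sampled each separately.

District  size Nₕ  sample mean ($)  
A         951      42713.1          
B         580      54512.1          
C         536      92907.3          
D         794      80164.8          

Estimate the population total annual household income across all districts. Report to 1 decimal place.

Estimate total by summing Nₕ·x̄ₕ over strata.
951·42713.1 + 580·54512.1 + 536·92907.3 + 794·80164.8 = 40620158.1 + 31617018 + 49798312.8 + 63650851.2 = 185686340.1.

185686340.1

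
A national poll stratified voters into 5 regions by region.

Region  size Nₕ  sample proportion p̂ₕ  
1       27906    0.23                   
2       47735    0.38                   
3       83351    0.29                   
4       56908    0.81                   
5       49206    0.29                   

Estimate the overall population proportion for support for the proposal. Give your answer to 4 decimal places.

0.4115

N = 27906 + 47735 + 83351 + 56908 + 49206 = 265106.
Overall proportion = Σ (Nₕ/N)·p̂ₕ.
Σ Nₕp̂ₕ = 6418.38 + 18139.3 + 24171.79 + 46095.48 + 14269.74 = 109094.69.
109094.69 / 265106 = 0.411513... → 0.4115.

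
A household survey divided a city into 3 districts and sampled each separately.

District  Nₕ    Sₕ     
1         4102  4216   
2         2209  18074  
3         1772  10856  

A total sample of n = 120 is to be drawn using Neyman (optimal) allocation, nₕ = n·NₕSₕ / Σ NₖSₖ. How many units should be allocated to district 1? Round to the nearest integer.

27

Σ NₕSₕ = 4102·4216 + 2209·18074 + 1772·10856 = 76456330.
Share for 1: 17294032/76456330 = 0.22619.
n_1 = 120 × 0.22619 = 27.143... → 27.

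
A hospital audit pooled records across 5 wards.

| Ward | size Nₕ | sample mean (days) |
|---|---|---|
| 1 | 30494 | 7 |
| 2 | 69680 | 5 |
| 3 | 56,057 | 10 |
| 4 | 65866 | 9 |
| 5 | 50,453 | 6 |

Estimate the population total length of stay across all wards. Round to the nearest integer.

1: 30494·7 = 213458
2: 69680·5 = 348400
3: 56057·10 = 560570
4: 65866·9 = 592794
5: 50453·6 = 302718
τ̂ = Σ Nₕx̄ₕ = 2017940.

2017940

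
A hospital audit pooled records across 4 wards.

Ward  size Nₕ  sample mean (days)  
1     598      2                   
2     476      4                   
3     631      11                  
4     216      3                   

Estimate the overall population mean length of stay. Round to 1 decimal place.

5.6

x̄_st = (Σ Nₕx̄ₕ) / (Σ Nₕ) = (598·2 + 476·4 + 631·11 + 216·3) / 1921
= 10689 / 1921 = 5.564... → 5.6.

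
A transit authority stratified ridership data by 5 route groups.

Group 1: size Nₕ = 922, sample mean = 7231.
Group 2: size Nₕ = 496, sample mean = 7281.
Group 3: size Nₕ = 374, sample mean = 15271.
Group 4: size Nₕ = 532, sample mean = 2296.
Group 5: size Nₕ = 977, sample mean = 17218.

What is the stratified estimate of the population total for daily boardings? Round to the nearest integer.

34033170

1: 922·7231 = 6666982
2: 496·7281 = 3611376
3: 374·15271 = 5711354
4: 532·2296 = 1221472
5: 977·17218 = 16821986
τ̂ = Σ Nₕx̄ₕ = 34033170.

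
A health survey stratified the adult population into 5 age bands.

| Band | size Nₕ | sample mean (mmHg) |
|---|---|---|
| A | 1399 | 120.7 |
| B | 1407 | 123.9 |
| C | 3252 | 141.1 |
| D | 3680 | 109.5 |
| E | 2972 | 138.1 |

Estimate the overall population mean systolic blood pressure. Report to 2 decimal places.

N = 1399 + 1407 + 3252 + 3680 + 2972 = 12710.
Overall mean = Σ (Nₕ/N)·x̄ₕ — weight by population share, not a simple average.
Σ Nₕx̄ₕ = 1399·120.7 + 1407·123.9 + 3252·141.1 + 3680·109.5 + 2972·138.1 = 168859.3 + 174327.3 + 458857.2 + 402960 + 410433.2 = 1615437.
Divide by N: 1615437 / 12710 = 127.0997... → 127.10.

127.10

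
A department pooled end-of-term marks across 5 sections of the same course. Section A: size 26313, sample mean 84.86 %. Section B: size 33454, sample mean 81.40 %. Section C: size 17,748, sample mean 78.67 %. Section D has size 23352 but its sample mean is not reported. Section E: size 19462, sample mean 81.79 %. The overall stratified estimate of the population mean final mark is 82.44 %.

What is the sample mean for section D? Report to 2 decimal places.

84.61

Σ Nₕx̄ₕ = N·μ, so 23352·x̄_D = 120329·82.44 − (26313·84.86 + 33454·81.40 + 17748·78.67 + 19462·81.79).
= 9919922.76 − 7944108.92 = 1975813.84.
x̄_D = 1975813.84 / 23352 = 84.6100... → 84.61.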